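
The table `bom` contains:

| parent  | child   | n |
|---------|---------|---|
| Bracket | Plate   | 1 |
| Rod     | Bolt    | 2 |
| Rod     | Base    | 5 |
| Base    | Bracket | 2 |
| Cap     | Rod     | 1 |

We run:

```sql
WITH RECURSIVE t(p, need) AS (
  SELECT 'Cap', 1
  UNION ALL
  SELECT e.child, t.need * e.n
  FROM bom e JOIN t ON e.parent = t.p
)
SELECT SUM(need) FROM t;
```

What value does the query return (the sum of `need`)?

Base: (Cap, need=1).
Iteration 1: components of {Cap} -> Rod = 1*1 = 1.
Iteration 2: components of {Rod} -> Base = 1*5 = 5, Bolt = 1*2 = 2.
Iteration 3: components of {Base,Bolt} -> Bracket = 5*2 = 10.
Iteration 4: components of {Bracket} -> Plate = 10*1 = 10.
Iteration 5: no further components; recursion stops.
SUM(need) = 1 + 1 + 2 + 5 + 10 + 10 = 29.

29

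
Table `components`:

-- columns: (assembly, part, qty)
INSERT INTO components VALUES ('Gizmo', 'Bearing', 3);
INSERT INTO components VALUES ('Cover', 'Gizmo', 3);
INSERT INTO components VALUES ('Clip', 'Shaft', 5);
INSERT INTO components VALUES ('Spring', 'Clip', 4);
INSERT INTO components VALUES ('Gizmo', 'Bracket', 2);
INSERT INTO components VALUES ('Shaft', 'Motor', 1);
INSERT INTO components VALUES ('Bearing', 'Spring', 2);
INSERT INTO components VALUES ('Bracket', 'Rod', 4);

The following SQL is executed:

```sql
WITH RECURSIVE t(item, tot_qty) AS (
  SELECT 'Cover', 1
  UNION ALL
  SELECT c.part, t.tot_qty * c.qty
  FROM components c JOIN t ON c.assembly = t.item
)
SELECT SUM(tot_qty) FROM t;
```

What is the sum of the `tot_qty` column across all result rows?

Base: (Cover, tot_qty=1).
Iteration 1: components of {Cover} -> Gizmo = 1*3 = 3.
Iteration 2: components of {Gizmo} -> Bearing = 3*3 = 9, Bracket = 3*2 = 6.
Iteration 3: components of {Bearing,Bracket} -> Rod = 6*4 = 24, Spring = 9*2 = 18.
Iteration 4: components of {Rod,Spring} -> Clip = 18*4 = 72.
Iteration 5: components of {Clip} -> Shaft = 72*5 = 360.
Iteration 6: components of {Shaft} -> Motor = 360*1 = 360.
Iteration 7: no further components; recursion stops.
SUM(tot_qty) = 1 + 3 + 9 + 6 + 18 + 24 + 72 + 360 + 360 = 853.

853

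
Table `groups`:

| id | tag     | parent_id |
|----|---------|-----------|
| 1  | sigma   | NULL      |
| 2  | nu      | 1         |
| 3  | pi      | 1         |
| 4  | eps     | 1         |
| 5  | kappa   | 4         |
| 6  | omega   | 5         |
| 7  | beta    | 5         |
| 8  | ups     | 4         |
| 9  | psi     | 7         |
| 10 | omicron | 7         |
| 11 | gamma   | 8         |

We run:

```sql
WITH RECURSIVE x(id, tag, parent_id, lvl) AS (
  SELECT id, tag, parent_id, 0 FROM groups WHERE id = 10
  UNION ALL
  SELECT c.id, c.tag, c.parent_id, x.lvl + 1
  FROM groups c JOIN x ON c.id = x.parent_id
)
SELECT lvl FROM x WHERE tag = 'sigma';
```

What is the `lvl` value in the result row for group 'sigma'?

Base: id=10 (omicron), parent_id=7, lvl 0.
Iteration 1: join on id=7 -> beta (id 7, parent_id=5, lvl 1).
Iteration 2: join on id=5 -> kappa (id 5, parent_id=4, lvl 2).
Iteration 3: join on id=4 -> eps (id 4, parent_id=1, lvl 3).
Iteration 4: join on id=1 -> sigma (id 1, parent_id=NULL, lvl 4).
Iteration 5: parent_id is NULL; no match; recursion stops.

4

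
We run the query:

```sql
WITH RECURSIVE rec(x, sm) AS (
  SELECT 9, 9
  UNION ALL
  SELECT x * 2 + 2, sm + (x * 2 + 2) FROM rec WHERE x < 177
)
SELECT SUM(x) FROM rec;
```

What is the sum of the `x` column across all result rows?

681

Base: x=9, sm=9.
Iteration 1: 9 < 177 holds -> x = 9 * 2 + 2 = 20, sm = 9 + 20 = 29.
Iteration 2: 20 < 177 holds -> x = 20 * 2 + 2 = 42, sm = 29 + 42 = 71.
Iteration 3: 42 < 177 holds -> x = 42 * 2 + 2 = 86, sm = 71 + 86 = 157.
Iteration 4: 86 < 177 holds -> x = 86 * 2 + 2 = 174, sm = 157 + 174 = 331.
Iteration 5: 174 < 177 holds -> x = 174 * 2 + 2 = 350, sm = 331 + 350 = 681.
Iteration 6: 350 < 177 fails; recursion stops.
SUM(x) = 9 + 20 + 42 + 86 + 174 + 350 = 681.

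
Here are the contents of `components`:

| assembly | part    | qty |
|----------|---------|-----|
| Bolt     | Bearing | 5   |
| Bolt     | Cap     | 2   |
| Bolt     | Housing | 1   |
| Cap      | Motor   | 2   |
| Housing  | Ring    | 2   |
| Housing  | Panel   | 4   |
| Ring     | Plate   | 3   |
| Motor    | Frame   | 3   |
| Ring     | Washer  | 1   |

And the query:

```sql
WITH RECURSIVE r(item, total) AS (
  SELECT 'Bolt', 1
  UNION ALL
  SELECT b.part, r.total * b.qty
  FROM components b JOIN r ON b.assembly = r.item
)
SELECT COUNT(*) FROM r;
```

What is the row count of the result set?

10

Base: (Bolt, total=1).
Iteration 1: components of {Bolt} -> Bearing = 1*5 = 5, Cap = 1*2 = 2, Housing = 1*1 = 1.
Iteration 2: components of {Bearing,Cap,Housing} -> Motor = 2*2 = 4, Panel = 1*4 = 4, Ring = 1*2 = 2.
Iteration 3: components of {Motor,Panel,Ring} -> Frame = 4*3 = 12, Plate = 2*3 = 6, Washer = 2*1 = 2.
Iteration 4: no further components; recursion stops.
Total rows emitted: 10.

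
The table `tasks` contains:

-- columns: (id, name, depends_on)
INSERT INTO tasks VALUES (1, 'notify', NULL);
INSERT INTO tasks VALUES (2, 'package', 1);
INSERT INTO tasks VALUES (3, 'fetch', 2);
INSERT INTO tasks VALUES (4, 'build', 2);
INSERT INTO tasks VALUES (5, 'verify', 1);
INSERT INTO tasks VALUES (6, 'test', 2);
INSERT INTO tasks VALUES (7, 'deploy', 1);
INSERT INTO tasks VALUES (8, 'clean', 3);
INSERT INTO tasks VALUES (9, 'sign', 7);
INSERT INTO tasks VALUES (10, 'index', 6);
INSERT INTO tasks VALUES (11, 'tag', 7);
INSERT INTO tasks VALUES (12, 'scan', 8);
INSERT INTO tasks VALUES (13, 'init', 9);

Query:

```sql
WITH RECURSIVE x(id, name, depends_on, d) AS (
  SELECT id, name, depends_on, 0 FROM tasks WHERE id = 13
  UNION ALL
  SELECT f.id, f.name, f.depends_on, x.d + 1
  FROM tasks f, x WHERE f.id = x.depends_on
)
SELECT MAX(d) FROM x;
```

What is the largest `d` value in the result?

3

Base: id=13 (init), depends_on=9, d 0.
Iteration 1: join on id=9 -> sign (id 9, depends_on=7, d 1).
Iteration 2: join on id=7 -> deploy (id 7, depends_on=1, d 2).
Iteration 3: join on id=1 -> notify (id 1, depends_on=NULL, d 3).
Iteration 4: depends_on is NULL; no match; recursion stops.
d values: 0, 1, 2, 3; the maximum is 3.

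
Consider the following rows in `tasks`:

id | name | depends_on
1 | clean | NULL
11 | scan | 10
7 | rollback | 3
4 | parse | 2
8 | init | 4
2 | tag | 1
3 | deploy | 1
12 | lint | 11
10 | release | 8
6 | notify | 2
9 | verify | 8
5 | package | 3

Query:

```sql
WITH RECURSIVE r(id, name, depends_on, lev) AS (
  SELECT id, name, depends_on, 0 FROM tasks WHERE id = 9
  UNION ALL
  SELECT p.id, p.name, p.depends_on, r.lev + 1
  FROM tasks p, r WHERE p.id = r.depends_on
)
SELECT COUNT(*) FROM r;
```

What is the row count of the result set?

5

Base: id=9 (verify), depends_on=8, lev 0.
Iteration 1: join on id=8 -> init (id 8, depends_on=4, lev 1).
Iteration 2: join on id=4 -> parse (id 4, depends_on=2, lev 2).
Iteration 3: join on id=2 -> tag (id 2, depends_on=1, lev 3).
Iteration 4: join on id=1 -> clean (id 1, depends_on=NULL, lev 4).
Iteration 5: depends_on is NULL; no match; recursion stops.
Total rows emitted: 5.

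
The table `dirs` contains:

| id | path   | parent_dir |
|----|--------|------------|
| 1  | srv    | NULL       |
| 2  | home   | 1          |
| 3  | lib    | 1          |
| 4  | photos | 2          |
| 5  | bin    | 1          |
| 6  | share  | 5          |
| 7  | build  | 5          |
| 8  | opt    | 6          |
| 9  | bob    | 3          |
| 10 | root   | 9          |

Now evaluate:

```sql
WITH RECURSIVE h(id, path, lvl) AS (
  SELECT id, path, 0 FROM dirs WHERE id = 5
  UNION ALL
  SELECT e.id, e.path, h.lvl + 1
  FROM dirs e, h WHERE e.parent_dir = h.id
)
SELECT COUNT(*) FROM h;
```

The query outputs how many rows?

4

Base: id=5 (bin) at lvl 0.
Iteration 1: rows with parent_dir in {5} -> share (id 6, lvl 1), build (id 7, lvl 1).
Iteration 2: rows with parent_dir in {6,7} -> opt (id 8, lvl 2).
Iteration 3: no rows with parent_dir in {8}; recursion stops.
Total rows emitted: 4.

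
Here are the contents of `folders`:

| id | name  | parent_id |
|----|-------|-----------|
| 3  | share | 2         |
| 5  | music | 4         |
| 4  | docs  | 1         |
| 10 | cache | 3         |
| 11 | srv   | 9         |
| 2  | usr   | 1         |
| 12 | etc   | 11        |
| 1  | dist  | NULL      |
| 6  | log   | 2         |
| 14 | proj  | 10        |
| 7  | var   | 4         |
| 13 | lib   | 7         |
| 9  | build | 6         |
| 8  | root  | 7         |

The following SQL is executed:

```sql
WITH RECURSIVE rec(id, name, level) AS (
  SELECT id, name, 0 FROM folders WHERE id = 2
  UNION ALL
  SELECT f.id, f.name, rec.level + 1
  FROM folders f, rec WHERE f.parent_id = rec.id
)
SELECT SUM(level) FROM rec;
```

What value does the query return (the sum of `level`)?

Base: id=2 (usr) at level 0.
Iteration 1: rows with parent_id in {2} -> share (id 3, level 1), log (id 6, level 1).
Iteration 2: rows with parent_id in {3,6} -> build (id 9, level 2), cache (id 10, level 2).
Iteration 3: rows with parent_id in {9,10} -> srv (id 11, level 3), proj (id 14, level 3).
Iteration 4: rows with parent_id in {11,14} -> etc (id 12, level 4).
Iteration 5: no rows with parent_id in {12}; recursion stops.
SUM(level) = 0 + 1 + 1 + 2 + 2 + 3 + 3 + 4 = 16.

16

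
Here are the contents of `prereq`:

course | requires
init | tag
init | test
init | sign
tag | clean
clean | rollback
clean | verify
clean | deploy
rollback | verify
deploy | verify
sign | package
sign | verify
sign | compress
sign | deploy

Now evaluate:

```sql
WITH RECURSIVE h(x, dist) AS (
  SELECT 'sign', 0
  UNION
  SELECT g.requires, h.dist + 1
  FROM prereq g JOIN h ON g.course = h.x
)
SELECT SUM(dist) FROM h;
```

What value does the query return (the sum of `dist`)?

6

Base: (sign, dist=0).
Iteration 1: edges from {sign} -> (compress, dist=1), (deploy, dist=1), (package, dist=1), (verify, dist=1).
Iteration 2: edges from {compress,deploy,package,verify} -> (verify, dist=2).
Iteration 3: no outgoing edges from {verify}; recursion stops.
SUM(dist) = 0 + 1 + 1 + 1 + 1 + 2 = 6.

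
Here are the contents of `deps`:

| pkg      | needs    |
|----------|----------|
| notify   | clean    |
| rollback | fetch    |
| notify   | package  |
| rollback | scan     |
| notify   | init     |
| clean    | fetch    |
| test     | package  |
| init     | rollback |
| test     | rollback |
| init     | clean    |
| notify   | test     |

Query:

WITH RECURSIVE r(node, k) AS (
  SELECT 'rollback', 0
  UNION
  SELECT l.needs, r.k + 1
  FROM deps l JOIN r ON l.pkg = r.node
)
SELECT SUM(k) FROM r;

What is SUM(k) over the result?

Base: (rollback, k=0).
Iteration 1: edges from {rollback} -> (fetch, k=1), (scan, k=1).
Iteration 2: no outgoing edges from {fetch,scan}; recursion stops.
SUM(k) = 0 + 1 + 1 = 2.

2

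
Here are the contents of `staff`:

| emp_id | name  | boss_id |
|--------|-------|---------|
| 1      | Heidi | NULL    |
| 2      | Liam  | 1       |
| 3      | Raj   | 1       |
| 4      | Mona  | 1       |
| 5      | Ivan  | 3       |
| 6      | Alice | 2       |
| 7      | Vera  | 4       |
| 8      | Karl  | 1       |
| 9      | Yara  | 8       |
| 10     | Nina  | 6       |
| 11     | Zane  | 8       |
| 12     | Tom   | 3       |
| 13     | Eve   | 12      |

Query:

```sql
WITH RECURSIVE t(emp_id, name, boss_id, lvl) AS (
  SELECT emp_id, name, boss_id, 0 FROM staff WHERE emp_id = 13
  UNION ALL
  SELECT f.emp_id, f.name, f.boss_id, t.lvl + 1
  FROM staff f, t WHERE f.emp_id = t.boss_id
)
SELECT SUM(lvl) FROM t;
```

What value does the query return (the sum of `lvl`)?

6

Base: emp_id=13 (Eve), boss_id=12, lvl 0.
Iteration 1: join on emp_id=12 -> Tom (id 12, boss_id=3, lvl 1).
Iteration 2: join on emp_id=3 -> Raj (id 3, boss_id=1, lvl 2).
Iteration 3: join on emp_id=1 -> Heidi (id 1, boss_id=NULL, lvl 3).
Iteration 4: boss_id is NULL; no match; recursion stops.
SUM(lvl) = 0 + 1 + 2 + 3 = 6.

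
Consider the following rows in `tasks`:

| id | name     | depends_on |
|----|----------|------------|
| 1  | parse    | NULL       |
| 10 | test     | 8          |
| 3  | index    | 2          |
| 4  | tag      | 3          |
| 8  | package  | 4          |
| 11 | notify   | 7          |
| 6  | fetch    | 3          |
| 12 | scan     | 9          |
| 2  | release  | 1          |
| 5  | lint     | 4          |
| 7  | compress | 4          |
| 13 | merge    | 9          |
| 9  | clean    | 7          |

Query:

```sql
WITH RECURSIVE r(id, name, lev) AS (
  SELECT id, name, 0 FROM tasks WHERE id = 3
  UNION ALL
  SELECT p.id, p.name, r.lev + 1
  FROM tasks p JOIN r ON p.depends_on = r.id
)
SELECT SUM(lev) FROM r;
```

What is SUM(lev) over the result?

25

Base: id=3 (index) at lev 0.
Iteration 1: rows with depends_on in {3} -> tag (id 4, lev 1), fetch (id 6, lev 1).
Iteration 2: rows with depends_on in {4,6} -> lint (id 5, lev 2), compress (id 7, lev 2), package (id 8, lev 2).
Iteration 3: rows with depends_on in {5,7,8} -> clean (id 9, lev 3), test (id 10, lev 3), notify (id 11, lev 3).
Iteration 4: rows with depends_on in {9,10,11} -> scan (id 12, lev 4), merge (id 13, lev 4).
Iteration 5: no rows with depends_on in {12,13}; recursion stops.
SUM(lev) = 0 + 1 + 1 + 2 + 2 + 2 + 3 + 3 + 3 + 4 + 4 = 25.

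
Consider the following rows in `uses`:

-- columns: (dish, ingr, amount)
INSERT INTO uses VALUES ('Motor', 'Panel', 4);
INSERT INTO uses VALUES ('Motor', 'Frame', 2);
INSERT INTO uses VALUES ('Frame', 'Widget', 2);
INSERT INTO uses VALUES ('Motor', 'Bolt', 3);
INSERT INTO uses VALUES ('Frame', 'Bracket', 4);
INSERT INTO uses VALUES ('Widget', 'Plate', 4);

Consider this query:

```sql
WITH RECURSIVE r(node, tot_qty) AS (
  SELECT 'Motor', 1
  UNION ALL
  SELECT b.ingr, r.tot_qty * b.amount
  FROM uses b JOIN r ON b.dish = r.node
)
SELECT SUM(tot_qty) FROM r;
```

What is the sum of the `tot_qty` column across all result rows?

38

Base: (Motor, tot_qty=1).
Iteration 1: components of {Motor} -> Bolt = 1*3 = 3, Frame = 1*2 = 2, Panel = 1*4 = 4.
Iteration 2: components of {Bolt,Frame,Panel} -> Bracket = 2*4 = 8, Widget = 2*2 = 4.
Iteration 3: components of {Bracket,Widget} -> Plate = 4*4 = 16.
Iteration 4: no further components; recursion stops.
SUM(tot_qty) = 1 + 4 + 2 + 3 + 4 + 8 + 16 = 38.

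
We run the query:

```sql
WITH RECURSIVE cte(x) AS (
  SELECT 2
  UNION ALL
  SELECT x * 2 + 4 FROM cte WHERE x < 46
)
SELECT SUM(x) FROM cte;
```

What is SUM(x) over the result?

Base: x=2.
Iteration 1: 2 < 46 holds -> x = 2 * 2 + 4 = 8.
Iteration 2: 8 < 46 holds -> x = 8 * 2 + 4 = 20.
Iteration 3: 20 < 46 holds -> x = 20 * 2 + 4 = 44.
Iteration 4: 44 < 46 holds -> x = 44 * 2 + 4 = 92.
Iteration 5: 92 < 46 fails; recursion stops.
SUM(x) = 2 + 8 + 20 + 44 + 92 = 166.

166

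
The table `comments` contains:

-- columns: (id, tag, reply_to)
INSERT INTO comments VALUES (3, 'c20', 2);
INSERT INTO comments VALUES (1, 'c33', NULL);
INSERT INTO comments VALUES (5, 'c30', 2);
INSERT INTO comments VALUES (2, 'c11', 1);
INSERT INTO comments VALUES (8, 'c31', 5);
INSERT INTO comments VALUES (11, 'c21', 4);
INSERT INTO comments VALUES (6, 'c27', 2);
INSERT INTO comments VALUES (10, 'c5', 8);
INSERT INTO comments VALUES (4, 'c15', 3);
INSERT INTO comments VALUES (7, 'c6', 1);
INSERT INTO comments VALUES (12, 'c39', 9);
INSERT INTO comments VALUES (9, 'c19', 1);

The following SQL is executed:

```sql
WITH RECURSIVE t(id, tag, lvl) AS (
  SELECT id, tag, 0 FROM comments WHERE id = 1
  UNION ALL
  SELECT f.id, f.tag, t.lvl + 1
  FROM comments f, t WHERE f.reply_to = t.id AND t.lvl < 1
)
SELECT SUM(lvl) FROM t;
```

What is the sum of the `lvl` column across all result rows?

3

Base: id=1 (c33) at lvl 0.
Iteration 1: rows with reply_to in {1} -> c11 (id 2, lvl 1), c6 (id 7, lvl 1), c19 (id 9, lvl 1).
Iteration 2: lvl < 1 fails for all current rows; recursion stops.
SUM(lvl) = 0 + 1 + 1 + 1 = 3.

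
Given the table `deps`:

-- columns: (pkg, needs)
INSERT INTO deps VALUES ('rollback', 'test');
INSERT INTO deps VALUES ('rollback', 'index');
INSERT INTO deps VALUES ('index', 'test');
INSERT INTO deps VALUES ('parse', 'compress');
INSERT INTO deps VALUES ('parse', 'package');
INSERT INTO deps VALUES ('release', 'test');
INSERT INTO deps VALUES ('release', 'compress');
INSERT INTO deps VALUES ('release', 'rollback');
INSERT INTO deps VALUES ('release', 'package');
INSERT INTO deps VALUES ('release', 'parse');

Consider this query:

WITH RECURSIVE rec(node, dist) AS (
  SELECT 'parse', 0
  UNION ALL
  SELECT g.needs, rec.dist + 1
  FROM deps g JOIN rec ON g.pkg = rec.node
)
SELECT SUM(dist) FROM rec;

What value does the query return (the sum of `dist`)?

2

Base: (parse, dist=0).
Iteration 1: edges from {parse} -> (compress, dist=1), (package, dist=1).
Iteration 2: no outgoing edges from {compress,package}; recursion stops.
SUM(dist) = 0 + 1 + 1 = 2.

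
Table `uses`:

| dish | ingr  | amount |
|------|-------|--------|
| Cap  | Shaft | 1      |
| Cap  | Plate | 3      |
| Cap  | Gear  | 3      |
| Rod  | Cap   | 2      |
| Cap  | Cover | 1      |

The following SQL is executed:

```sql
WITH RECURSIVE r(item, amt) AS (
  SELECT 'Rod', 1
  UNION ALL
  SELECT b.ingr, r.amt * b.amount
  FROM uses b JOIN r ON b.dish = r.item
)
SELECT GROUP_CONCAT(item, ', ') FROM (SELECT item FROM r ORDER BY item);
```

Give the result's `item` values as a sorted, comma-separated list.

Base: (Rod, amt=1).
Iteration 1: components of {Rod} -> Cap = 1*2 = 2.
Iteration 2: components of {Cap} -> Cover = 2*1 = 2, Gear = 2*3 = 6, Plate = 2*3 = 6, Shaft = 2*1 = 2.
Iteration 3: no further components; recursion stops.

Cap, Cover, Gear, Plate, Rod, Shaft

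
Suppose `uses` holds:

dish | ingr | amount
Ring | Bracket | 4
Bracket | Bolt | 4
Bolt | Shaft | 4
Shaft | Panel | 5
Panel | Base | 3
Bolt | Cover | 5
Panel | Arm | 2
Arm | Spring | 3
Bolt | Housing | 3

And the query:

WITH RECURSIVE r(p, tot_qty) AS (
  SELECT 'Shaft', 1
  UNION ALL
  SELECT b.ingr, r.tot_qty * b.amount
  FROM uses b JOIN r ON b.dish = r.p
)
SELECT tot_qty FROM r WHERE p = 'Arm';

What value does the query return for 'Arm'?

10

Base: (Shaft, tot_qty=1).
Iteration 1: components of {Shaft} -> Panel = 1*5 = 5.
Iteration 2: components of {Panel} -> Arm = 5*2 = 10, Base = 5*3 = 15.
Iteration 3: components of {Arm,Base} -> Spring = 10*3 = 30.
Iteration 4: no further components; recursion stops.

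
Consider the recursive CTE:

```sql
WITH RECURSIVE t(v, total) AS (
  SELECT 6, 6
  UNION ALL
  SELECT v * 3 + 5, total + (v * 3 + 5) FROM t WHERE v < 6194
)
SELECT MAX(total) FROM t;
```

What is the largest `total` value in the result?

Base: v=6, total=6.
Iteration 1: 6 < 6194 holds -> v = 6 * 3 + 5 = 23, total = 6 + 23 = 29.
Iteration 2: 23 < 6194 holds -> v = 23 * 3 + 5 = 74, total = 29 + 74 = 103.
Iteration 3: 74 < 6194 holds -> v = 74 * 3 + 5 = 227, total = 103 + 227 = 330.
Iteration 4: 227 < 6194 holds -> v = 227 * 3 + 5 = 686, total = 330 + 686 = 1016.
Iteration 5: 686 < 6194 holds -> v = 686 * 3 + 5 = 2063, total = 1016 + 2063 = 3079.
Iteration 6: 2063 < 6194 holds -> v = 2063 * 3 + 5 = 6194, total = 3079 + 6194 = 9273.
Iteration 7: 6194 < 6194 fails; recursion stops.
total values: 6, 29, 103, 330, 1016, 3079, 9273; the maximum is 9273.

9273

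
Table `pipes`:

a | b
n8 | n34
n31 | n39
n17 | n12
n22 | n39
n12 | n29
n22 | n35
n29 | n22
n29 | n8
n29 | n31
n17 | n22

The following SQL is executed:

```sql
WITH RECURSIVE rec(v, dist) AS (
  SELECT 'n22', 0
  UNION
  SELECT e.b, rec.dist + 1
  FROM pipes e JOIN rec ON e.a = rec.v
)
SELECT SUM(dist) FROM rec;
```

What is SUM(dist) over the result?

Base: (n22, dist=0).
Iteration 1: edges from {n22} -> (n35, dist=1), (n39, dist=1).
Iteration 2: no outgoing edges from {n35,n39}; recursion stops.
SUM(dist) = 0 + 1 + 1 = 2.

2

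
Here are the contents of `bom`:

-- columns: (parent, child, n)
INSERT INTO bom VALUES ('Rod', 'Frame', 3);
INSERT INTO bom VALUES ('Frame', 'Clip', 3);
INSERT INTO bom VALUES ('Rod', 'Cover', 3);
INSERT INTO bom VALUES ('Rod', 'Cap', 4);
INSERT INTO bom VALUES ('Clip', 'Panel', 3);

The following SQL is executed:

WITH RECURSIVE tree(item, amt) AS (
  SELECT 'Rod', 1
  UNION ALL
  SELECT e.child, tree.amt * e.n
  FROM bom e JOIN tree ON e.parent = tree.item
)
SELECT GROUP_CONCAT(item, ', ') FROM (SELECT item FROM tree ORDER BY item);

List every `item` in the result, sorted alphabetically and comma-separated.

Base: (Rod, amt=1).
Iteration 1: components of {Rod} -> Cap = 1*4 = 4, Cover = 1*3 = 3, Frame = 1*3 = 3.
Iteration 2: components of {Cap,Cover,Frame} -> Clip = 3*3 = 9.
Iteration 3: components of {Clip} -> Panel = 9*3 = 27.
Iteration 4: no further components; recursion stops.

Cap, Clip, Cover, Frame, Panel, Rod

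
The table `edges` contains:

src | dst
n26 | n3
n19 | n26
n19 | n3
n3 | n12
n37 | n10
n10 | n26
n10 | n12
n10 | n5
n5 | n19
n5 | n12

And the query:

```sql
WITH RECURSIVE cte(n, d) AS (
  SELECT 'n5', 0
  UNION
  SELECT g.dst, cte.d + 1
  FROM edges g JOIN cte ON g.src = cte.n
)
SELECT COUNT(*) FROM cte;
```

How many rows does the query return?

8

Base: (n5, d=0).
Iteration 1: edges from {n5} -> (n12, d=1), (n19, d=1).
Iteration 2: edges from {n12,n19} -> (n26, d=2), (n3, d=2).
Iteration 3: edges from {n26,n3} -> (n12, d=3), (n3, d=3).
Iteration 4: edges from {n12,n3} -> (n12, d=4).
Iteration 5: no outgoing edges from {n12}; recursion stops.
Total rows emitted: 8.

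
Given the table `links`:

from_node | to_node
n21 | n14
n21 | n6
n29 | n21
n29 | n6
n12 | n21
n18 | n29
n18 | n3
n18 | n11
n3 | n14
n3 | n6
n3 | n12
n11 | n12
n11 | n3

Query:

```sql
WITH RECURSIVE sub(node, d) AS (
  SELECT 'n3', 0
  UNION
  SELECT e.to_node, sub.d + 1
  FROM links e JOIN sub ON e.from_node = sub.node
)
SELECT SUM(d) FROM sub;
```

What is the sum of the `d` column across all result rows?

11

Base: (n3, d=0).
Iteration 1: edges from {n3} -> (n12, d=1), (n14, d=1), (n6, d=1).
Iteration 2: edges from {n12,n14,n6} -> (n21, d=2).
Iteration 3: edges from {n21} -> (n14, d=3), (n6, d=3).
Iteration 4: no outgoing edges from {n14,n6}; recursion stops.
SUM(d) = 0 + 1 + 1 + 1 + 2 + 3 + 3 = 11.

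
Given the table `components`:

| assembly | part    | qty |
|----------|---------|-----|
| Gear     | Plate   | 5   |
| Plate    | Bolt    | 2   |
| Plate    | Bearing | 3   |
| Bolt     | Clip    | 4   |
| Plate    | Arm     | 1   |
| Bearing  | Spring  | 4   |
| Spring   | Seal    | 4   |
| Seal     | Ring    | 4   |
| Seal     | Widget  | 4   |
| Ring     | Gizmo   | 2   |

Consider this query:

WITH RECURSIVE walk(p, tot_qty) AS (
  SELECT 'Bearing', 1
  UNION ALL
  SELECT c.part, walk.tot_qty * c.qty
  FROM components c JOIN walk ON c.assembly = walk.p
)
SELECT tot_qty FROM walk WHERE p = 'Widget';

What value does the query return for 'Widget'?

64

Base: (Bearing, tot_qty=1).
Iteration 1: components of {Bearing} -> Spring = 1*4 = 4.
Iteration 2: components of {Spring} -> Seal = 4*4 = 16.
Iteration 3: components of {Seal} -> Ring = 16*4 = 64, Widget = 16*4 = 64.
Iteration 4: components of {Ring,Widget} -> Gizmo = 64*2 = 128.
Iteration 5: no further components; recursion stops.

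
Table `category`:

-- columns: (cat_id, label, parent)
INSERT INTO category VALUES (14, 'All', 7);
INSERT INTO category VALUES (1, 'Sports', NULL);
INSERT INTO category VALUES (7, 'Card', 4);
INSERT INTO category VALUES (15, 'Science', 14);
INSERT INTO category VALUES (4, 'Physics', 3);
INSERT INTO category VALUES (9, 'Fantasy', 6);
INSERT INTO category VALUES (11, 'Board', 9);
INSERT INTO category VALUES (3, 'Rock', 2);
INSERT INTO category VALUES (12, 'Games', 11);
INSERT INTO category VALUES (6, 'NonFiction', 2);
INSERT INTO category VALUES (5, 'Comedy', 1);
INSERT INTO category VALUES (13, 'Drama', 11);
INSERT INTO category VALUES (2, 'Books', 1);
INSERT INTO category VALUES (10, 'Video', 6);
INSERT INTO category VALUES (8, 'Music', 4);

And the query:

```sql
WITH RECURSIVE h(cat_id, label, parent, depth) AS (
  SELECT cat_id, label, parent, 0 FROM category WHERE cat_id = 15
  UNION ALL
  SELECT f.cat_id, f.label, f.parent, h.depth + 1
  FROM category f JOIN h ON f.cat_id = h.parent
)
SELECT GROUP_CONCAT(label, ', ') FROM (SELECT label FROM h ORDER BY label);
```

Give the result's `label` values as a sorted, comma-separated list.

All, Books, Card, Physics, Rock, Science, Sports

Base: cat_id=15 (Science), parent=14, depth 0.
Iteration 1: join on cat_id=14 -> All (id 14, parent=7, depth 1).
Iteration 2: join on cat_id=7 -> Card (id 7, parent=4, depth 2).
Iteration 3: join on cat_id=4 -> Physics (id 4, parent=3, depth 3).
Iteration 4: join on cat_id=3 -> Rock (id 3, parent=2, depth 4).
Iteration 5: join on cat_id=2 -> Books (id 2, parent=1, depth 5).
Iteration 6: join on cat_id=1 -> Sports (id 1, parent=NULL, depth 6).
Iteration 7: parent is NULL; no match; recursion stops.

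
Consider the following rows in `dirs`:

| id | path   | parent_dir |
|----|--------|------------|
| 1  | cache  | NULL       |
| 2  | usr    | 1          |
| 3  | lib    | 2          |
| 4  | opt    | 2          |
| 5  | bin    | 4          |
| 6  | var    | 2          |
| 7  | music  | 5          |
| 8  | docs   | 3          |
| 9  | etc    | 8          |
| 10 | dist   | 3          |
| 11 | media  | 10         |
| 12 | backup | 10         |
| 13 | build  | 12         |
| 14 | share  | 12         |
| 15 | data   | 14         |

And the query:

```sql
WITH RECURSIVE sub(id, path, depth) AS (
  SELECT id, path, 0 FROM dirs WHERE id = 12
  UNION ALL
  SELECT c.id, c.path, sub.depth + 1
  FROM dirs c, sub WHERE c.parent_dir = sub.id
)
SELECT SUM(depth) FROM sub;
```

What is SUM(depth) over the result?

4

Base: id=12 (backup) at depth 0.
Iteration 1: rows with parent_dir in {12} -> build (id 13, depth 1), share (id 14, depth 1).
Iteration 2: rows with parent_dir in {13,14} -> data (id 15, depth 2).
Iteration 3: no rows with parent_dir in {15}; recursion stops.
SUM(depth) = 0 + 1 + 1 + 2 = 4.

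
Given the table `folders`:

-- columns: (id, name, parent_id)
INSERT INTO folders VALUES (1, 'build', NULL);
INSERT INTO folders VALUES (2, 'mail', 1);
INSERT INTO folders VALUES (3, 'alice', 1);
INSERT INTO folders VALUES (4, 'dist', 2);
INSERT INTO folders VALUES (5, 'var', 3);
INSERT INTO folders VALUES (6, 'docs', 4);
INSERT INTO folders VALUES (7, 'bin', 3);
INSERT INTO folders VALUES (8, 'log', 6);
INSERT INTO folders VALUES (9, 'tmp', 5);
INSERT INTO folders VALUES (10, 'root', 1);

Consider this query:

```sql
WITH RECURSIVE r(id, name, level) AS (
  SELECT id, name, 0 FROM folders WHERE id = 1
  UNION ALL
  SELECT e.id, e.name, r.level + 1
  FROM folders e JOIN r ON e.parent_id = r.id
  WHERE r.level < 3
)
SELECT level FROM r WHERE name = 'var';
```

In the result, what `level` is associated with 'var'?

2

Base: id=1 (build) at level 0.
Iteration 1: rows with parent_id in {1} -> mail (id 2, level 1), alice (id 3, level 1), root (id 10, level 1).
Iteration 2: rows with parent_id in {2,3,10} -> dist (id 4, level 2), var (id 5, level 2), bin (id 7, level 2).
Iteration 3: rows with parent_id in {4,5,7} -> docs (id 6, level 3), tmp (id 9, level 3).
Iteration 4: level < 3 fails for all current rows; recursion stops.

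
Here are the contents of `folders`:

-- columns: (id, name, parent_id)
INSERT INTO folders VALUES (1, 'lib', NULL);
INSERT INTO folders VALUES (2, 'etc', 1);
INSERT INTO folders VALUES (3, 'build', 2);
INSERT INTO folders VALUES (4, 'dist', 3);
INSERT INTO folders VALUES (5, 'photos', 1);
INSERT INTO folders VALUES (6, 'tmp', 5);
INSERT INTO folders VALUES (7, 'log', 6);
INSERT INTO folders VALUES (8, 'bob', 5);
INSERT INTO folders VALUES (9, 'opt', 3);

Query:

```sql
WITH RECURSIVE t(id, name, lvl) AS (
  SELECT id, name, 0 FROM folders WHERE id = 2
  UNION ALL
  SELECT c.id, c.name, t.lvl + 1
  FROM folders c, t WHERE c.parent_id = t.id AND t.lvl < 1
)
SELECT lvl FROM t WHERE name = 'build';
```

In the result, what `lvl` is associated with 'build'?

1

Base: id=2 (etc) at lvl 0.
Iteration 1: rows with parent_id in {2} -> build (id 3, lvl 1).
Iteration 2: lvl < 1 fails for all current rows; recursion stops.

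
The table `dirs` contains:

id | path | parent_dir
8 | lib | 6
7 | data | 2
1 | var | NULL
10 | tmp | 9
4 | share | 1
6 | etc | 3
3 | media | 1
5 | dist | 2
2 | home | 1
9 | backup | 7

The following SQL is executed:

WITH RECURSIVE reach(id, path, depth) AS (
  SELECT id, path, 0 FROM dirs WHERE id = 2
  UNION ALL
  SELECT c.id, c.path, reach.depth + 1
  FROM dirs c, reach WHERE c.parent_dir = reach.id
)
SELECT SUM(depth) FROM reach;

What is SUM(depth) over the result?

Base: id=2 (home) at depth 0.
Iteration 1: rows with parent_dir in {2} -> dist (id 5, depth 1), data (id 7, depth 1).
Iteration 2: rows with parent_dir in {5,7} -> backup (id 9, depth 2).
Iteration 3: rows with parent_dir in {9} -> tmp (id 10, depth 3).
Iteration 4: no rows with parent_dir in {10}; recursion stops.
SUM(depth) = 0 + 1 + 1 + 2 + 3 = 7.

7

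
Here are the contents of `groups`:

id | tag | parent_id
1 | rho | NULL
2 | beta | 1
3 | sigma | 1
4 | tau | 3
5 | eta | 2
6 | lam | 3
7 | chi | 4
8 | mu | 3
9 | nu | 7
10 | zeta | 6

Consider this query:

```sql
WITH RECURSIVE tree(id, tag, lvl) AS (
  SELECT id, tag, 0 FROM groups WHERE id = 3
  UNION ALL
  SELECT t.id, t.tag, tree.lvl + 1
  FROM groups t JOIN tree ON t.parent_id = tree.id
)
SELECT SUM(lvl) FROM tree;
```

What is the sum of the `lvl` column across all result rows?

10

Base: id=3 (sigma) at lvl 0.
Iteration 1: rows with parent_id in {3} -> tau (id 4, lvl 1), lam (id 6, lvl 1), mu (id 8, lvl 1).
Iteration 2: rows with parent_id in {4,6,8} -> chi (id 7, lvl 2), zeta (id 10, lvl 2).
Iteration 3: rows with parent_id in {7,10} -> nu (id 9, lvl 3).
Iteration 4: no rows with parent_id in {9}; recursion stops.
SUM(lvl) = 0 + 1 + 1 + 1 + 2 + 2 + 3 = 10.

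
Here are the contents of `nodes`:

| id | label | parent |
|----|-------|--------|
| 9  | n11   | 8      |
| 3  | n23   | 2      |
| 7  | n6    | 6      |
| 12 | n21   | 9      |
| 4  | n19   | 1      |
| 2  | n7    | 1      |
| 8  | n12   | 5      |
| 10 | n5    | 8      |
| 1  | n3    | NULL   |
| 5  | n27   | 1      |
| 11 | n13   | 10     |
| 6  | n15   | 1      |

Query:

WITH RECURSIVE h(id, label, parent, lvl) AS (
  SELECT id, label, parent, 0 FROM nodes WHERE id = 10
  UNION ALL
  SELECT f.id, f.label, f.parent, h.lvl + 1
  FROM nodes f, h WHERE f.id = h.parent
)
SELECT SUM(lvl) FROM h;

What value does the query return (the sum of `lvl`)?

6

Base: id=10 (n5), parent=8, lvl 0.
Iteration 1: join on id=8 -> n12 (id 8, parent=5, lvl 1).
Iteration 2: join on id=5 -> n27 (id 5, parent=1, lvl 2).
Iteration 3: join on id=1 -> n3 (id 1, parent=NULL, lvl 3).
Iteration 4: parent is NULL; no match; recursion stops.
SUM(lvl) = 0 + 1 + 2 + 3 = 6.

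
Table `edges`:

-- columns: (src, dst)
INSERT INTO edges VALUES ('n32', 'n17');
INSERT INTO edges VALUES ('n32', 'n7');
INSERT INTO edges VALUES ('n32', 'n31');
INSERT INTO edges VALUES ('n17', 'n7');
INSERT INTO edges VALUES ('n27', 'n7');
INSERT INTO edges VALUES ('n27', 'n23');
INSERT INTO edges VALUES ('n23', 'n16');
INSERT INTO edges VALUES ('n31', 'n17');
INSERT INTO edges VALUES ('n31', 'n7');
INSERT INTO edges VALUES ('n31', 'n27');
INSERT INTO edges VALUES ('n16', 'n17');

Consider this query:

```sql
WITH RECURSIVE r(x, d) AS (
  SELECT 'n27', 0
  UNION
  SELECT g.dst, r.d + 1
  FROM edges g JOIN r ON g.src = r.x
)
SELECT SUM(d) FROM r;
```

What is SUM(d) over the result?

11

Base: (n27, d=0).
Iteration 1: edges from {n27} -> (n23, d=1), (n7, d=1).
Iteration 2: edges from {n23,n7} -> (n16, d=2).
Iteration 3: edges from {n16} -> (n17, d=3).
Iteration 4: edges from {n17} -> (n7, d=4).
Iteration 5: no outgoing edges from {n7}; recursion stops.
SUM(d) = 0 + 1 + 1 + 2 + 3 + 4 = 11.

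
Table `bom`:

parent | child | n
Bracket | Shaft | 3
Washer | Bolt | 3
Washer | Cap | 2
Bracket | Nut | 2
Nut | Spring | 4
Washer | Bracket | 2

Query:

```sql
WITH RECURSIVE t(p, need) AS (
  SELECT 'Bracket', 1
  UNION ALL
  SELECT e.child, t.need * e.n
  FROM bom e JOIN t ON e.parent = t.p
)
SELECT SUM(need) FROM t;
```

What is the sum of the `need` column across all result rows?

14

Base: (Bracket, need=1).
Iteration 1: components of {Bracket} -> Nut = 1*2 = 2, Shaft = 1*3 = 3.
Iteration 2: components of {Nut,Shaft} -> Spring = 2*4 = 8.
Iteration 3: no further components; recursion stops.
SUM(need) = 1 + 3 + 2 + 8 = 14.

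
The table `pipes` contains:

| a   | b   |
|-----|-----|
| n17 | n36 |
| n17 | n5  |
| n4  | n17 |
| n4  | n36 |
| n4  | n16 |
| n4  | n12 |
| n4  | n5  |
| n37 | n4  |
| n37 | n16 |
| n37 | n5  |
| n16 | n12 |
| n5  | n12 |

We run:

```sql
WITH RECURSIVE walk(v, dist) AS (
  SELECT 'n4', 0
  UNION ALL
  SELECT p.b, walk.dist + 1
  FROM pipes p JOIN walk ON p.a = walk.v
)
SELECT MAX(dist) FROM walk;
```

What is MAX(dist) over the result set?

3

Base: (n4, dist=0).
Iteration 1: edges from {n4} -> (n12, dist=1), (n16, dist=1), (n17, dist=1), (n36, dist=1), (n5, dist=1).
Iteration 2: edges from {n12,n16,n17,n36,n5} -> (n12, dist=2) x2, (n36, dist=2), (n5, dist=2). [UNION ALL keeps all 4 new rows, including repeats]
Iteration 3: edges from {n12,n36,n5} -> (n12, dist=3).
Iteration 4: no outgoing edges from {n12}; recursion stops.
dist values: 0, 1, 1, 1, 1, 1, 2, 2, 2, 2, 3; the maximum is 3.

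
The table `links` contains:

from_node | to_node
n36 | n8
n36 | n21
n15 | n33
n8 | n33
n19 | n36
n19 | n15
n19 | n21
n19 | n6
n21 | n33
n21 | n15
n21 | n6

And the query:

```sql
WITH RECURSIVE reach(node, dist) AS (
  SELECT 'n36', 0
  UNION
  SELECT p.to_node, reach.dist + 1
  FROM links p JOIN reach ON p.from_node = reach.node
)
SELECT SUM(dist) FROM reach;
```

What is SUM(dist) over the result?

Base: (n36, dist=0).
Iteration 1: edges from {n36} -> (n21, dist=1), (n8, dist=1).
Iteration 2: edges from {n21,n8} -> (n15, dist=2), (n33, dist=2), (n6, dist=2). [UNION drops 1 duplicate row(s)]
Iteration 3: edges from {n15,n33,n6} -> (n33, dist=3).
Iteration 4: no outgoing edges from {n33}; recursion stops.
SUM(dist) = 0 + 1 + 1 + 2 + 2 + 2 + 3 = 11.

11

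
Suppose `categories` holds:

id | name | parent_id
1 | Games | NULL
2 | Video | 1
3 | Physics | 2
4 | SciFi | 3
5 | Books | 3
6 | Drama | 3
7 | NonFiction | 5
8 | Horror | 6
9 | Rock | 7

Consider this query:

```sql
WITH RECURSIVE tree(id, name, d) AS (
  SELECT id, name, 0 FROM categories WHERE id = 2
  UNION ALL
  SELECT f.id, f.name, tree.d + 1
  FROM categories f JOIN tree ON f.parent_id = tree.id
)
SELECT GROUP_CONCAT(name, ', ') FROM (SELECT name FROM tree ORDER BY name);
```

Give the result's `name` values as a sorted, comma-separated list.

Books, Drama, Horror, NonFiction, Physics, Rock, SciFi, Video

Base: id=2 (Video) at d 0.
Iteration 1: rows with parent_id in {2} -> Physics (id 3, d 1).
Iteration 2: rows with parent_id in {3} -> SciFi (id 4, d 2), Books (id 5, d 2), Drama (id 6, d 2).
Iteration 3: rows with parent_id in {4,5,6} -> NonFiction (id 7, d 3), Horror (id 8, d 3).
Iteration 4: rows with parent_id in {7,8} -> Rock (id 9, d 4).
Iteration 5: no rows with parent_id in {9}; recursion stops.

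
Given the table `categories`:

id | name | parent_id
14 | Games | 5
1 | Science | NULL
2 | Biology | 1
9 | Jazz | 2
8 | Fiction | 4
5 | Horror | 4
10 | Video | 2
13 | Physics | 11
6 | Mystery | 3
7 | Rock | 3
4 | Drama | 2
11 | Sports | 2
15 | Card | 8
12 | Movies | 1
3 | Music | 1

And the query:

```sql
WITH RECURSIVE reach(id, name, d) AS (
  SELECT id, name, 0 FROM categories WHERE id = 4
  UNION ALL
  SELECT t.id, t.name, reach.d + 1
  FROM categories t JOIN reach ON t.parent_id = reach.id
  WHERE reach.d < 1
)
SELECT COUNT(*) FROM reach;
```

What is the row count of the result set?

3

Base: id=4 (Drama) at d 0.
Iteration 1: rows with parent_id in {4} -> Horror (id 5, d 1), Fiction (id 8, d 1).
Iteration 2: d < 1 fails for all current rows; recursion stops.
Total rows emitted: 3.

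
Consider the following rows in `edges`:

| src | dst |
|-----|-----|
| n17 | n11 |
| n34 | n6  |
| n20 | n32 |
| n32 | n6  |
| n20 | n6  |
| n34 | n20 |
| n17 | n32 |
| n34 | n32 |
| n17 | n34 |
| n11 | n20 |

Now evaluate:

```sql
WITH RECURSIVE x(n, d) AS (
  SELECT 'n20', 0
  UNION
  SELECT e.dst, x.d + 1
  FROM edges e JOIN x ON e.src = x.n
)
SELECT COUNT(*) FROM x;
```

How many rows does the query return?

4

Base: (n20, d=0).
Iteration 1: edges from {n20} -> (n32, d=1), (n6, d=1).
Iteration 2: edges from {n32,n6} -> (n6, d=2).
Iteration 3: no outgoing edges from {n6}; recursion stops.
Total rows emitted: 4.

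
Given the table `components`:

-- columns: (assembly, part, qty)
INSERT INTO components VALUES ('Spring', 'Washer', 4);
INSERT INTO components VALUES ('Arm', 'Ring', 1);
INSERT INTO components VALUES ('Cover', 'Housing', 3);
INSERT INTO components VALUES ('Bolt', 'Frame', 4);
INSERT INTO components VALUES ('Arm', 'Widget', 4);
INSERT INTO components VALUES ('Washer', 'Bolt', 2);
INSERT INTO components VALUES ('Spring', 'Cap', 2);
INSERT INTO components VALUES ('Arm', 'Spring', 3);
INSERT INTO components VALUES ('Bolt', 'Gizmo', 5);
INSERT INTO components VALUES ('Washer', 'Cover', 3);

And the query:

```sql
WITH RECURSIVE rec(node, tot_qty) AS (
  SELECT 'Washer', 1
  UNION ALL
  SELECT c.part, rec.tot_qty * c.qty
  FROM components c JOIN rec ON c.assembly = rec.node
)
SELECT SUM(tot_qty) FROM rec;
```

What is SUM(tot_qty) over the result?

Base: (Washer, tot_qty=1).
Iteration 1: components of {Washer} -> Bolt = 1*2 = 2, Cover = 1*3 = 3.
Iteration 2: components of {Bolt,Cover} -> Frame = 2*4 = 8, Gizmo = 2*5 = 10, Housing = 3*3 = 9.
Iteration 3: no further components; recursion stops.
SUM(tot_qty) = 1 + 3 + 2 + 9 + 8 + 10 = 33.

33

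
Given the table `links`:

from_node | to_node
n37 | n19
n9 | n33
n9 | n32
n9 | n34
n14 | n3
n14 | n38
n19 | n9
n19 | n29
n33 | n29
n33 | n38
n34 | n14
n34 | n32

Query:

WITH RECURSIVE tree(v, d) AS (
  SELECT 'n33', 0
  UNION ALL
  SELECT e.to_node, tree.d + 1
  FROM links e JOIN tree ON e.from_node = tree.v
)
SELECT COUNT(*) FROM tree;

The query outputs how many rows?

Base: (n33, d=0).
Iteration 1: edges from {n33} -> (n29, d=1), (n38, d=1).
Iteration 2: no outgoing edges from {n29,n38}; recursion stops.
Total rows emitted: 3.

3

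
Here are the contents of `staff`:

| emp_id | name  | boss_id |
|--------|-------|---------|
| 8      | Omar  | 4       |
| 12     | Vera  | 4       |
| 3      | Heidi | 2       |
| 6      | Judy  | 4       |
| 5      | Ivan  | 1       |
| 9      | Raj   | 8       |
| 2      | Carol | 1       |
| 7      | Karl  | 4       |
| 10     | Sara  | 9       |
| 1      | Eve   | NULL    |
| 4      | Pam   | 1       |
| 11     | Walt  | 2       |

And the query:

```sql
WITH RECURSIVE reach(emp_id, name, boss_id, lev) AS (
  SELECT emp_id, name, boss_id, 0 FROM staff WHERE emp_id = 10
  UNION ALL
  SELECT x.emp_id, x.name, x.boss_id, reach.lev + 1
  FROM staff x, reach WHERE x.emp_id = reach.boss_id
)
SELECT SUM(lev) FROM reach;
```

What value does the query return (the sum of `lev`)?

Base: emp_id=10 (Sara), boss_id=9, lev 0.
Iteration 1: join on emp_id=9 -> Raj (id 9, boss_id=8, lev 1).
Iteration 2: join on emp_id=8 -> Omar (id 8, boss_id=4, lev 2).
Iteration 3: join on emp_id=4 -> Pam (id 4, boss_id=1, lev 3).
Iteration 4: join on emp_id=1 -> Eve (id 1, boss_id=NULL, lev 4).
Iteration 5: boss_id is NULL; no match; recursion stops.
SUM(lev) = 0 + 1 + 2 + 3 + 4 = 10.

10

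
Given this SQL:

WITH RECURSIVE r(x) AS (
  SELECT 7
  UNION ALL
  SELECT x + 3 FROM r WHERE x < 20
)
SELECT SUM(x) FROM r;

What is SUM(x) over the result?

Base: x=7.
Iteration 1: 7 < 20 holds -> x = 7 + 3 = 10.
Iteration 2: 10 < 20 holds -> x = 10 + 3 = 13.
Iteration 3: 13 < 20 holds -> x = 13 + 3 = 16.
Iteration 4: 16 < 20 holds -> x = 16 + 3 = 19.
Iteration 5: 19 < 20 holds -> x = 19 + 3 = 22.
Iteration 6: 22 < 20 fails; recursion stops.
SUM(x) = 7 + 10 + 13 + 16 + 19 + 22 = 87.

87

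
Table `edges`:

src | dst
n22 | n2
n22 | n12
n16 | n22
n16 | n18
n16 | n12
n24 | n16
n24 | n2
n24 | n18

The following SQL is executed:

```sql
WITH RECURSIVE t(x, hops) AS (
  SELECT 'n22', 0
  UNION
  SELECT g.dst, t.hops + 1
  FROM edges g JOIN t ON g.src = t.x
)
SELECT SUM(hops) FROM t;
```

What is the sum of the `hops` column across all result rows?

2

Base: (n22, hops=0).
Iteration 1: edges from {n22} -> (n12, hops=1), (n2, hops=1).
Iteration 2: no outgoing edges from {n12,n2}; recursion stops.
SUM(hops) = 0 + 1 + 1 = 2.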